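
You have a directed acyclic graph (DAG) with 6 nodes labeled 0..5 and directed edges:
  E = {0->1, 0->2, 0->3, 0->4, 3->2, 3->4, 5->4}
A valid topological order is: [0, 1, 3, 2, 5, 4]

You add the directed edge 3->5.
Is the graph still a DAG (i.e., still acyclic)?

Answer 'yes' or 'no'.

Answer: yes

Derivation:
Given toposort: [0, 1, 3, 2, 5, 4]
Position of 3: index 2; position of 5: index 4
New edge 3->5: forward
Forward edge: respects the existing order. Still a DAG, same toposort still valid.
Still a DAG? yes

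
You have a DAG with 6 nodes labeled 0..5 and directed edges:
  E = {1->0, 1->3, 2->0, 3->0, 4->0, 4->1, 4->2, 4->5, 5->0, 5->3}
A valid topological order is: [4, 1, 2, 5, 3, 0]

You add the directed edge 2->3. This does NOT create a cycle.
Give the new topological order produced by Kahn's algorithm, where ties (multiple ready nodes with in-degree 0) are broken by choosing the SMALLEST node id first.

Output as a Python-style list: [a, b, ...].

Answer: [4, 1, 2, 5, 3, 0]

Derivation:
Old toposort: [4, 1, 2, 5, 3, 0]
Added edge: 2->3
Position of 2 (2) < position of 3 (4). Old order still valid.
Run Kahn's algorithm (break ties by smallest node id):
  initial in-degrees: [5, 1, 1, 3, 0, 1]
  ready (indeg=0): [4]
  pop 4: indeg[0]->4; indeg[1]->0; indeg[2]->0; indeg[5]->0 | ready=[1, 2, 5] | order so far=[4]
  pop 1: indeg[0]->3; indeg[3]->2 | ready=[2, 5] | order so far=[4, 1]
  pop 2: indeg[0]->2; indeg[3]->1 | ready=[5] | order so far=[4, 1, 2]
  pop 5: indeg[0]->1; indeg[3]->0 | ready=[3] | order so far=[4, 1, 2, 5]
  pop 3: indeg[0]->0 | ready=[0] | order so far=[4, 1, 2, 5, 3]
  pop 0: no out-edges | ready=[] | order so far=[4, 1, 2, 5, 3, 0]
  Result: [4, 1, 2, 5, 3, 0]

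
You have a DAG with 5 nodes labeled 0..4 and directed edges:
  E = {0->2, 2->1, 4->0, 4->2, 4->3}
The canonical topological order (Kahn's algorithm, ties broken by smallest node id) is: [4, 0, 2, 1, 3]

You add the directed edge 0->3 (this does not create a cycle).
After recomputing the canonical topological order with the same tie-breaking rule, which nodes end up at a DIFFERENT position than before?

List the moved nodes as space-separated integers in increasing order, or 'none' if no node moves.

Answer: none

Derivation:
Old toposort: [4, 0, 2, 1, 3]
Added edge 0->3
Recompute Kahn (smallest-id tiebreak):
  initial in-degrees: [1, 1, 2, 2, 0]
  ready (indeg=0): [4]
  pop 4: indeg[0]->0; indeg[2]->1; indeg[3]->1 | ready=[0] | order so far=[4]
  pop 0: indeg[2]->0; indeg[3]->0 | ready=[2, 3] | order so far=[4, 0]
  pop 2: indeg[1]->0 | ready=[1, 3] | order so far=[4, 0, 2]
  pop 1: no out-edges | ready=[3] | order so far=[4, 0, 2, 1]
  pop 3: no out-edges | ready=[] | order so far=[4, 0, 2, 1, 3]
New canonical toposort: [4, 0, 2, 1, 3]
Compare positions:
  Node 0: index 1 -> 1 (same)
  Node 1: index 3 -> 3 (same)
  Node 2: index 2 -> 2 (same)
  Node 3: index 4 -> 4 (same)
  Node 4: index 0 -> 0 (same)
Nodes that changed position: none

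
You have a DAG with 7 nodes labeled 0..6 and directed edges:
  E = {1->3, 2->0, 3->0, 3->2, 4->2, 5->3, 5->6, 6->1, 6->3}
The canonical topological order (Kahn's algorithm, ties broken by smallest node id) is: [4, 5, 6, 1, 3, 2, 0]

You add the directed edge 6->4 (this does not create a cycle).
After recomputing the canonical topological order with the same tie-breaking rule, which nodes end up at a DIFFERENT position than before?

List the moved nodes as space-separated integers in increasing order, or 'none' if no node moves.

Answer: 1 3 4 5 6

Derivation:
Old toposort: [4, 5, 6, 1, 3, 2, 0]
Added edge 6->4
Recompute Kahn (smallest-id tiebreak):
  initial in-degrees: [2, 1, 2, 3, 1, 0, 1]
  ready (indeg=0): [5]
  pop 5: indeg[3]->2; indeg[6]->0 | ready=[6] | order so far=[5]
  pop 6: indeg[1]->0; indeg[3]->1; indeg[4]->0 | ready=[1, 4] | order so far=[5, 6]
  pop 1: indeg[3]->0 | ready=[3, 4] | order so far=[5, 6, 1]
  pop 3: indeg[0]->1; indeg[2]->1 | ready=[4] | order so far=[5, 6, 1, 3]
  pop 4: indeg[2]->0 | ready=[2] | order so far=[5, 6, 1, 3, 4]
  pop 2: indeg[0]->0 | ready=[0] | order so far=[5, 6, 1, 3, 4, 2]
  pop 0: no out-edges | ready=[] | order so far=[5, 6, 1, 3, 4, 2, 0]
New canonical toposort: [5, 6, 1, 3, 4, 2, 0]
Compare positions:
  Node 0: index 6 -> 6 (same)
  Node 1: index 3 -> 2 (moved)
  Node 2: index 5 -> 5 (same)
  Node 3: index 4 -> 3 (moved)
  Node 4: index 0 -> 4 (moved)
  Node 5: index 1 -> 0 (moved)
  Node 6: index 2 -> 1 (moved)
Nodes that changed position: 1 3 4 5 6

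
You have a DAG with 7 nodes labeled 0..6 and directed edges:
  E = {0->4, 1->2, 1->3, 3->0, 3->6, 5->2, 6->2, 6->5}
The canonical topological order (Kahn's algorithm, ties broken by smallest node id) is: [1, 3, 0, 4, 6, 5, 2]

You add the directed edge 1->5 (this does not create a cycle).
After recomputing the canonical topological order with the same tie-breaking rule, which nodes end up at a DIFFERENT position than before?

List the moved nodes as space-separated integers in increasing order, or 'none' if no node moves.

Old toposort: [1, 3, 0, 4, 6, 5, 2]
Added edge 1->5
Recompute Kahn (smallest-id tiebreak):
  initial in-degrees: [1, 0, 3, 1, 1, 2, 1]
  ready (indeg=0): [1]
  pop 1: indeg[2]->2; indeg[3]->0; indeg[5]->1 | ready=[3] | order so far=[1]
  pop 3: indeg[0]->0; indeg[6]->0 | ready=[0, 6] | order so far=[1, 3]
  pop 0: indeg[4]->0 | ready=[4, 6] | order so far=[1, 3, 0]
  pop 4: no out-edges | ready=[6] | order so far=[1, 3, 0, 4]
  pop 6: indeg[2]->1; indeg[5]->0 | ready=[5] | order so far=[1, 3, 0, 4, 6]
  pop 5: indeg[2]->0 | ready=[2] | order so far=[1, 3, 0, 4, 6, 5]
  pop 2: no out-edges | ready=[] | order so far=[1, 3, 0, 4, 6, 5, 2]
New canonical toposort: [1, 3, 0, 4, 6, 5, 2]
Compare positions:
  Node 0: index 2 -> 2 (same)
  Node 1: index 0 -> 0 (same)
  Node 2: index 6 -> 6 (same)
  Node 3: index 1 -> 1 (same)
  Node 4: index 3 -> 3 (same)
  Node 5: index 5 -> 5 (same)
  Node 6: index 4 -> 4 (same)
Nodes that changed position: none

Answer: none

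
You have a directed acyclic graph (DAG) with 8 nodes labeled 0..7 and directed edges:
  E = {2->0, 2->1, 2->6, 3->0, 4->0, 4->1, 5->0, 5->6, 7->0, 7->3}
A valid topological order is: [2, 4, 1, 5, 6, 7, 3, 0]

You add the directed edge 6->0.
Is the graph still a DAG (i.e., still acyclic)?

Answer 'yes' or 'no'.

Answer: yes

Derivation:
Given toposort: [2, 4, 1, 5, 6, 7, 3, 0]
Position of 6: index 4; position of 0: index 7
New edge 6->0: forward
Forward edge: respects the existing order. Still a DAG, same toposort still valid.
Still a DAG? yes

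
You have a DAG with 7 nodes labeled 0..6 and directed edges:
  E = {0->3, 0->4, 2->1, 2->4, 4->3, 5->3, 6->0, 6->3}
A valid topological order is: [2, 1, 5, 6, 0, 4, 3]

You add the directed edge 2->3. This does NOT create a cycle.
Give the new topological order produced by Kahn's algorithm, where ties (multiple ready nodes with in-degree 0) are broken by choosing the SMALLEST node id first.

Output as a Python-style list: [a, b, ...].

Answer: [2, 1, 5, 6, 0, 4, 3]

Derivation:
Old toposort: [2, 1, 5, 6, 0, 4, 3]
Added edge: 2->3
Position of 2 (0) < position of 3 (6). Old order still valid.
Run Kahn's algorithm (break ties by smallest node id):
  initial in-degrees: [1, 1, 0, 5, 2, 0, 0]
  ready (indeg=0): [2, 5, 6]
  pop 2: indeg[1]->0; indeg[3]->4; indeg[4]->1 | ready=[1, 5, 6] | order so far=[2]
  pop 1: no out-edges | ready=[5, 6] | order so far=[2, 1]
  pop 5: indeg[3]->3 | ready=[6] | order so far=[2, 1, 5]
  pop 6: indeg[0]->0; indeg[3]->2 | ready=[0] | order so far=[2, 1, 5, 6]
  pop 0: indeg[3]->1; indeg[4]->0 | ready=[4] | order so far=[2, 1, 5, 6, 0]
  pop 4: indeg[3]->0 | ready=[3] | order so far=[2, 1, 5, 6, 0, 4]
  pop 3: no out-edges | ready=[] | order so far=[2, 1, 5, 6, 0, 4, 3]
  Result: [2, 1, 5, 6, 0, 4, 3]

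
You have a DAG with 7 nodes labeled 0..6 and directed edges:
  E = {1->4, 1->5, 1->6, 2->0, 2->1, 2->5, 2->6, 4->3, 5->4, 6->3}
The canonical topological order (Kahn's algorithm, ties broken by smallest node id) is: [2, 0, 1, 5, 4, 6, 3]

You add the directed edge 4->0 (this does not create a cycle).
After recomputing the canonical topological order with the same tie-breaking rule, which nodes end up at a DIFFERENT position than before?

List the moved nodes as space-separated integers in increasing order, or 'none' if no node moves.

Old toposort: [2, 0, 1, 5, 4, 6, 3]
Added edge 4->0
Recompute Kahn (smallest-id tiebreak):
  initial in-degrees: [2, 1, 0, 2, 2, 2, 2]
  ready (indeg=0): [2]
  pop 2: indeg[0]->1; indeg[1]->0; indeg[5]->1; indeg[6]->1 | ready=[1] | order so far=[2]
  pop 1: indeg[4]->1; indeg[5]->0; indeg[6]->0 | ready=[5, 6] | order so far=[2, 1]
  pop 5: indeg[4]->0 | ready=[4, 6] | order so far=[2, 1, 5]
  pop 4: indeg[0]->0; indeg[3]->1 | ready=[0, 6] | order so far=[2, 1, 5, 4]
  pop 0: no out-edges | ready=[6] | order so far=[2, 1, 5, 4, 0]
  pop 6: indeg[3]->0 | ready=[3] | order so far=[2, 1, 5, 4, 0, 6]
  pop 3: no out-edges | ready=[] | order so far=[2, 1, 5, 4, 0, 6, 3]
New canonical toposort: [2, 1, 5, 4, 0, 6, 3]
Compare positions:
  Node 0: index 1 -> 4 (moved)
  Node 1: index 2 -> 1 (moved)
  Node 2: index 0 -> 0 (same)
  Node 3: index 6 -> 6 (same)
  Node 4: index 4 -> 3 (moved)
  Node 5: index 3 -> 2 (moved)
  Node 6: index 5 -> 5 (same)
Nodes that changed position: 0 1 4 5

Answer: 0 1 4 5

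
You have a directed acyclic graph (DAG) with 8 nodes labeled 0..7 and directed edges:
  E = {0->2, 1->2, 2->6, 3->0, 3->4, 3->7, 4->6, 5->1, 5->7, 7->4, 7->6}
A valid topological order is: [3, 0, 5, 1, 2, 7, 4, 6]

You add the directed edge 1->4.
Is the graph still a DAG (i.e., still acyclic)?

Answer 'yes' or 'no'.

Given toposort: [3, 0, 5, 1, 2, 7, 4, 6]
Position of 1: index 3; position of 4: index 6
New edge 1->4: forward
Forward edge: respects the existing order. Still a DAG, same toposort still valid.
Still a DAG? yes

Answer: yes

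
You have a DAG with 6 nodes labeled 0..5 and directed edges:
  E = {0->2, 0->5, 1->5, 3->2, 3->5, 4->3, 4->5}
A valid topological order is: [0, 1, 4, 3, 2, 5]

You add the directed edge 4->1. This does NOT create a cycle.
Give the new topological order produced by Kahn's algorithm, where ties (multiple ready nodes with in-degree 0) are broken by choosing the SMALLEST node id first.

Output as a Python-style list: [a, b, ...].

Answer: [0, 4, 1, 3, 2, 5]

Derivation:
Old toposort: [0, 1, 4, 3, 2, 5]
Added edge: 4->1
Position of 4 (2) > position of 1 (1). Must reorder: 4 must now come before 1.
Run Kahn's algorithm (break ties by smallest node id):
  initial in-degrees: [0, 1, 2, 1, 0, 4]
  ready (indeg=0): [0, 4]
  pop 0: indeg[2]->1; indeg[5]->3 | ready=[4] | order so far=[0]
  pop 4: indeg[1]->0; indeg[3]->0; indeg[5]->2 | ready=[1, 3] | order so far=[0, 4]
  pop 1: indeg[5]->1 | ready=[3] | order so far=[0, 4, 1]
  pop 3: indeg[2]->0; indeg[5]->0 | ready=[2, 5] | order so far=[0, 4, 1, 3]
  pop 2: no out-edges | ready=[5] | order so far=[0, 4, 1, 3, 2]
  pop 5: no out-edges | ready=[] | order so far=[0, 4, 1, 3, 2, 5]
  Result: [0, 4, 1, 3, 2, 5]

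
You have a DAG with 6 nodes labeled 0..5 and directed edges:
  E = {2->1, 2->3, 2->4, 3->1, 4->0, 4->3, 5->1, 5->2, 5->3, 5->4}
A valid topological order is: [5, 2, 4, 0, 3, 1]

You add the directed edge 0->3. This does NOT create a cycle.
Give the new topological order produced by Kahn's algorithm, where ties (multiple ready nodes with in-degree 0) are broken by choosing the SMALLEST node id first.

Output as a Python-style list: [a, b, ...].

Answer: [5, 2, 4, 0, 3, 1]

Derivation:
Old toposort: [5, 2, 4, 0, 3, 1]
Added edge: 0->3
Position of 0 (3) < position of 3 (4). Old order still valid.
Run Kahn's algorithm (break ties by smallest node id):
  initial in-degrees: [1, 3, 1, 4, 2, 0]
  ready (indeg=0): [5]
  pop 5: indeg[1]->2; indeg[2]->0; indeg[3]->3; indeg[4]->1 | ready=[2] | order so far=[5]
  pop 2: indeg[1]->1; indeg[3]->2; indeg[4]->0 | ready=[4] | order so far=[5, 2]
  pop 4: indeg[0]->0; indeg[3]->1 | ready=[0] | order so far=[5, 2, 4]
  pop 0: indeg[3]->0 | ready=[3] | order so far=[5, 2, 4, 0]
  pop 3: indeg[1]->0 | ready=[1] | order so far=[5, 2, 4, 0, 3]
  pop 1: no out-edges | ready=[] | order so far=[5, 2, 4, 0, 3, 1]
  Result: [5, 2, 4, 0, 3, 1]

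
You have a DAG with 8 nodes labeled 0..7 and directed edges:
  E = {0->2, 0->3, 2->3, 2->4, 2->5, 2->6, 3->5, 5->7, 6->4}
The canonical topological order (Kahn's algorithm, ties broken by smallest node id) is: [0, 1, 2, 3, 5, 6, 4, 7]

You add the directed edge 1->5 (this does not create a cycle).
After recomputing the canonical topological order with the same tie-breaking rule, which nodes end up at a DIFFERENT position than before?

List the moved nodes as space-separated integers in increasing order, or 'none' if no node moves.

Old toposort: [0, 1, 2, 3, 5, 6, 4, 7]
Added edge 1->5
Recompute Kahn (smallest-id tiebreak):
  initial in-degrees: [0, 0, 1, 2, 2, 3, 1, 1]
  ready (indeg=0): [0, 1]
  pop 0: indeg[2]->0; indeg[3]->1 | ready=[1, 2] | order so far=[0]
  pop 1: indeg[5]->2 | ready=[2] | order so far=[0, 1]
  pop 2: indeg[3]->0; indeg[4]->1; indeg[5]->1; indeg[6]->0 | ready=[3, 6] | order so far=[0, 1, 2]
  pop 3: indeg[5]->0 | ready=[5, 6] | order so far=[0, 1, 2, 3]
  pop 5: indeg[7]->0 | ready=[6, 7] | order so far=[0, 1, 2, 3, 5]
  pop 6: indeg[4]->0 | ready=[4, 7] | order so far=[0, 1, 2, 3, 5, 6]
  pop 4: no out-edges | ready=[7] | order so far=[0, 1, 2, 3, 5, 6, 4]
  pop 7: no out-edges | ready=[] | order so far=[0, 1, 2, 3, 5, 6, 4, 7]
New canonical toposort: [0, 1, 2, 3, 5, 6, 4, 7]
Compare positions:
  Node 0: index 0 -> 0 (same)
  Node 1: index 1 -> 1 (same)
  Node 2: index 2 -> 2 (same)
  Node 3: index 3 -> 3 (same)
  Node 4: index 6 -> 6 (same)
  Node 5: index 4 -> 4 (same)
  Node 6: index 5 -> 5 (same)
  Node 7: index 7 -> 7 (same)
Nodes that changed position: none

Answer: none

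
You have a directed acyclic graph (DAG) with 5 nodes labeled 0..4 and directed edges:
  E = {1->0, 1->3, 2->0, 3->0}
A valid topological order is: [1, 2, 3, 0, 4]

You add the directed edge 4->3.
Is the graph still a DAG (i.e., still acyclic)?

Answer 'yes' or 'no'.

Answer: yes

Derivation:
Given toposort: [1, 2, 3, 0, 4]
Position of 4: index 4; position of 3: index 2
New edge 4->3: backward (u after v in old order)
Backward edge: old toposort is now invalid. Check if this creates a cycle.
Does 3 already reach 4? Reachable from 3: [0, 3]. NO -> still a DAG (reorder needed).
Still a DAG? yes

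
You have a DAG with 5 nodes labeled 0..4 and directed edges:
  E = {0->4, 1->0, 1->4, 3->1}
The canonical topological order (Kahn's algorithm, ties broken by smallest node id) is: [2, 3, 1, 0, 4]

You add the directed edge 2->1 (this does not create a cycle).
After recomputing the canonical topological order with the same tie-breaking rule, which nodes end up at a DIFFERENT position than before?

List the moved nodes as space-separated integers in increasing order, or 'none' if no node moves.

Old toposort: [2, 3, 1, 0, 4]
Added edge 2->1
Recompute Kahn (smallest-id tiebreak):
  initial in-degrees: [1, 2, 0, 0, 2]
  ready (indeg=0): [2, 3]
  pop 2: indeg[1]->1 | ready=[3] | order so far=[2]
  pop 3: indeg[1]->0 | ready=[1] | order so far=[2, 3]
  pop 1: indeg[0]->0; indeg[4]->1 | ready=[0] | order so far=[2, 3, 1]
  pop 0: indeg[4]->0 | ready=[4] | order so far=[2, 3, 1, 0]
  pop 4: no out-edges | ready=[] | order so far=[2, 3, 1, 0, 4]
New canonical toposort: [2, 3, 1, 0, 4]
Compare positions:
  Node 0: index 3 -> 3 (same)
  Node 1: index 2 -> 2 (same)
  Node 2: index 0 -> 0 (same)
  Node 3: index 1 -> 1 (same)
  Node 4: index 4 -> 4 (same)
Nodes that changed position: none

Answer: none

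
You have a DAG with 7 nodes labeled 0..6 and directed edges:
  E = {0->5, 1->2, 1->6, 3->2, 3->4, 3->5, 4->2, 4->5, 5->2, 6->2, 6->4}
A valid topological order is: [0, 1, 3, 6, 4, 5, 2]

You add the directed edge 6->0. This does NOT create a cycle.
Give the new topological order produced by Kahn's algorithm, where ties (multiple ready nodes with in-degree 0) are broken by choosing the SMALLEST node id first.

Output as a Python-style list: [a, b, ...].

Old toposort: [0, 1, 3, 6, 4, 5, 2]
Added edge: 6->0
Position of 6 (3) > position of 0 (0). Must reorder: 6 must now come before 0.
Run Kahn's algorithm (break ties by smallest node id):
  initial in-degrees: [1, 0, 5, 0, 2, 3, 1]
  ready (indeg=0): [1, 3]
  pop 1: indeg[2]->4; indeg[6]->0 | ready=[3, 6] | order so far=[1]
  pop 3: indeg[2]->3; indeg[4]->1; indeg[5]->2 | ready=[6] | order so far=[1, 3]
  pop 6: indeg[0]->0; indeg[2]->2; indeg[4]->0 | ready=[0, 4] | order so far=[1, 3, 6]
  pop 0: indeg[5]->1 | ready=[4] | order so far=[1, 3, 6, 0]
  pop 4: indeg[2]->1; indeg[5]->0 | ready=[5] | order so far=[1, 3, 6, 0, 4]
  pop 5: indeg[2]->0 | ready=[2] | order so far=[1, 3, 6, 0, 4, 5]
  pop 2: no out-edges | ready=[] | order so far=[1, 3, 6, 0, 4, 5, 2]
  Result: [1, 3, 6, 0, 4, 5, 2]

Answer: [1, 3, 6, 0, 4, 5, 2]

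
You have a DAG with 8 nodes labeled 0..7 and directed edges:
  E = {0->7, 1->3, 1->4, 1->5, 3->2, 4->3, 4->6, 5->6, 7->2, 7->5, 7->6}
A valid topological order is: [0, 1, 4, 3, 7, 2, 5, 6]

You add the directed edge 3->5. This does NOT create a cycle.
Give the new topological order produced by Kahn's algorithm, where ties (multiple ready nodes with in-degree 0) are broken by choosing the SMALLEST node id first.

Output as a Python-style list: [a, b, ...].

Old toposort: [0, 1, 4, 3, 7, 2, 5, 6]
Added edge: 3->5
Position of 3 (3) < position of 5 (6). Old order still valid.
Run Kahn's algorithm (break ties by smallest node id):
  initial in-degrees: [0, 0, 2, 2, 1, 3, 3, 1]
  ready (indeg=0): [0, 1]
  pop 0: indeg[7]->0 | ready=[1, 7] | order so far=[0]
  pop 1: indeg[3]->1; indeg[4]->0; indeg[5]->2 | ready=[4, 7] | order so far=[0, 1]
  pop 4: indeg[3]->0; indeg[6]->2 | ready=[3, 7] | order so far=[0, 1, 4]
  pop 3: indeg[2]->1; indeg[5]->1 | ready=[7] | order so far=[0, 1, 4, 3]
  pop 7: indeg[2]->0; indeg[5]->0; indeg[6]->1 | ready=[2, 5] | order so far=[0, 1, 4, 3, 7]
  pop 2: no out-edges | ready=[5] | order so far=[0, 1, 4, 3, 7, 2]
  pop 5: indeg[6]->0 | ready=[6] | order so far=[0, 1, 4, 3, 7, 2, 5]
  pop 6: no out-edges | ready=[] | order so far=[0, 1, 4, 3, 7, 2, 5, 6]
  Result: [0, 1, 4, 3, 7, 2, 5, 6]

Answer: [0, 1, 4, 3, 7, 2, 5, 6]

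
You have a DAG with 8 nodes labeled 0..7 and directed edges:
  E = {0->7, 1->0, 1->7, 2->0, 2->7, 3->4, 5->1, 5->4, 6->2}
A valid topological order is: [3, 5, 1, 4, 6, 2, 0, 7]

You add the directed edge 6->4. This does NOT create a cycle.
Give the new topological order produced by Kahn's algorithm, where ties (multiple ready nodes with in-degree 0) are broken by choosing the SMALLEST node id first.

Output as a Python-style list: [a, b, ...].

Answer: [3, 5, 1, 6, 2, 0, 4, 7]

Derivation:
Old toposort: [3, 5, 1, 4, 6, 2, 0, 7]
Added edge: 6->4
Position of 6 (4) > position of 4 (3). Must reorder: 6 must now come before 4.
Run Kahn's algorithm (break ties by smallest node id):
  initial in-degrees: [2, 1, 1, 0, 3, 0, 0, 3]
  ready (indeg=0): [3, 5, 6]
  pop 3: indeg[4]->2 | ready=[5, 6] | order so far=[3]
  pop 5: indeg[1]->0; indeg[4]->1 | ready=[1, 6] | order so far=[3, 5]
  pop 1: indeg[0]->1; indeg[7]->2 | ready=[6] | order so far=[3, 5, 1]
  pop 6: indeg[2]->0; indeg[4]->0 | ready=[2, 4] | order so far=[3, 5, 1, 6]
  pop 2: indeg[0]->0; indeg[7]->1 | ready=[0, 4] | order so far=[3, 5, 1, 6, 2]
  pop 0: indeg[7]->0 | ready=[4, 7] | order so far=[3, 5, 1, 6, 2, 0]
  pop 4: no out-edges | ready=[7] | order so far=[3, 5, 1, 6, 2, 0, 4]
  pop 7: no out-edges | ready=[] | order so far=[3, 5, 1, 6, 2, 0, 4, 7]
  Result: [3, 5, 1, 6, 2, 0, 4, 7]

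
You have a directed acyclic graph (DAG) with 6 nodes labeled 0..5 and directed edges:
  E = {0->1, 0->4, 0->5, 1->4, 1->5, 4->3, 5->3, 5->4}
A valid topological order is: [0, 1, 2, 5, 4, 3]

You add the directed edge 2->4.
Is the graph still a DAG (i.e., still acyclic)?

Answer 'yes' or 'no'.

Given toposort: [0, 1, 2, 5, 4, 3]
Position of 2: index 2; position of 4: index 4
New edge 2->4: forward
Forward edge: respects the existing order. Still a DAG, same toposort still valid.
Still a DAG? yes

Answer: yes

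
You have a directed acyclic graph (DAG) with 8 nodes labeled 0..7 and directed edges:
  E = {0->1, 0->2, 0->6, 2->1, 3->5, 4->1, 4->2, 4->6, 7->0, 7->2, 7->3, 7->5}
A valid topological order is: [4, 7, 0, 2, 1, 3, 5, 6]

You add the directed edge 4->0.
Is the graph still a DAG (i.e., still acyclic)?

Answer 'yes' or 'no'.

Answer: yes

Derivation:
Given toposort: [4, 7, 0, 2, 1, 3, 5, 6]
Position of 4: index 0; position of 0: index 2
New edge 4->0: forward
Forward edge: respects the existing order. Still a DAG, same toposort still valid.
Still a DAG? yes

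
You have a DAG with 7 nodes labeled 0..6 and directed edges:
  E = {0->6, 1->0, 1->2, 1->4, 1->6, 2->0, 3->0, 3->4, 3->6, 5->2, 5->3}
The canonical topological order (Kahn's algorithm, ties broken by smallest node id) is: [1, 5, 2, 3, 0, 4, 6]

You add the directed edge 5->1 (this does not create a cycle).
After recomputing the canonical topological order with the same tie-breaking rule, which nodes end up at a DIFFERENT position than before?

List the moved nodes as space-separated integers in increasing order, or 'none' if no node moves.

Answer: 1 5

Derivation:
Old toposort: [1, 5, 2, 3, 0, 4, 6]
Added edge 5->1
Recompute Kahn (smallest-id tiebreak):
  initial in-degrees: [3, 1, 2, 1, 2, 0, 3]
  ready (indeg=0): [5]
  pop 5: indeg[1]->0; indeg[2]->1; indeg[3]->0 | ready=[1, 3] | order so far=[5]
  pop 1: indeg[0]->2; indeg[2]->0; indeg[4]->1; indeg[6]->2 | ready=[2, 3] | order so far=[5, 1]
  pop 2: indeg[0]->1 | ready=[3] | order so far=[5, 1, 2]
  pop 3: indeg[0]->0; indeg[4]->0; indeg[6]->1 | ready=[0, 4] | order so far=[5, 1, 2, 3]
  pop 0: indeg[6]->0 | ready=[4, 6] | order so far=[5, 1, 2, 3, 0]
  pop 4: no out-edges | ready=[6] | order so far=[5, 1, 2, 3, 0, 4]
  pop 6: no out-edges | ready=[] | order so far=[5, 1, 2, 3, 0, 4, 6]
New canonical toposort: [5, 1, 2, 3, 0, 4, 6]
Compare positions:
  Node 0: index 4 -> 4 (same)
  Node 1: index 0 -> 1 (moved)
  Node 2: index 2 -> 2 (same)
  Node 3: index 3 -> 3 (same)
  Node 4: index 5 -> 5 (same)
  Node 5: index 1 -> 0 (moved)
  Node 6: index 6 -> 6 (same)
Nodes that changed position: 1 5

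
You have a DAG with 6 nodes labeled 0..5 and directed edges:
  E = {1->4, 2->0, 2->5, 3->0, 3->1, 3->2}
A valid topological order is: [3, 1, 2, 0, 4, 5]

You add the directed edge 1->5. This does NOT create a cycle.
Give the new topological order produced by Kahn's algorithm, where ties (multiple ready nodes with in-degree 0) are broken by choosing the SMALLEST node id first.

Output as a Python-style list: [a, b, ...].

Answer: [3, 1, 2, 0, 4, 5]

Derivation:
Old toposort: [3, 1, 2, 0, 4, 5]
Added edge: 1->5
Position of 1 (1) < position of 5 (5). Old order still valid.
Run Kahn's algorithm (break ties by smallest node id):
  initial in-degrees: [2, 1, 1, 0, 1, 2]
  ready (indeg=0): [3]
  pop 3: indeg[0]->1; indeg[1]->0; indeg[2]->0 | ready=[1, 2] | order so far=[3]
  pop 1: indeg[4]->0; indeg[5]->1 | ready=[2, 4] | order so far=[3, 1]
  pop 2: indeg[0]->0; indeg[5]->0 | ready=[0, 4, 5] | order so far=[3, 1, 2]
  pop 0: no out-edges | ready=[4, 5] | order so far=[3, 1, 2, 0]
  pop 4: no out-edges | ready=[5] | order so far=[3, 1, 2, 0, 4]
  pop 5: no out-edges | ready=[] | order so far=[3, 1, 2, 0, 4, 5]
  Result: [3, 1, 2, 0, 4, 5]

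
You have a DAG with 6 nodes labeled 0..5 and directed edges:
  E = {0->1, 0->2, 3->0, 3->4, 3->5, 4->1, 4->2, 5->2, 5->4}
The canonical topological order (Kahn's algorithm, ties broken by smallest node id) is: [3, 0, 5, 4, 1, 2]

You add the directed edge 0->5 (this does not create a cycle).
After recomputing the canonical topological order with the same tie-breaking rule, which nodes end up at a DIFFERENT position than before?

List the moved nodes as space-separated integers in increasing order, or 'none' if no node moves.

Answer: none

Derivation:
Old toposort: [3, 0, 5, 4, 1, 2]
Added edge 0->5
Recompute Kahn (smallest-id tiebreak):
  initial in-degrees: [1, 2, 3, 0, 2, 2]
  ready (indeg=0): [3]
  pop 3: indeg[0]->0; indeg[4]->1; indeg[5]->1 | ready=[0] | order so far=[3]
  pop 0: indeg[1]->1; indeg[2]->2; indeg[5]->0 | ready=[5] | order so far=[3, 0]
  pop 5: indeg[2]->1; indeg[4]->0 | ready=[4] | order so far=[3, 0, 5]
  pop 4: indeg[1]->0; indeg[2]->0 | ready=[1, 2] | order so far=[3, 0, 5, 4]
  pop 1: no out-edges | ready=[2] | order so far=[3, 0, 5, 4, 1]
  pop 2: no out-edges | ready=[] | order so far=[3, 0, 5, 4, 1, 2]
New canonical toposort: [3, 0, 5, 4, 1, 2]
Compare positions:
  Node 0: index 1 -> 1 (same)
  Node 1: index 4 -> 4 (same)
  Node 2: index 5 -> 5 (same)
  Node 3: index 0 -> 0 (same)
  Node 4: index 3 -> 3 (same)
  Node 5: index 2 -> 2 (same)
Nodes that changed position: none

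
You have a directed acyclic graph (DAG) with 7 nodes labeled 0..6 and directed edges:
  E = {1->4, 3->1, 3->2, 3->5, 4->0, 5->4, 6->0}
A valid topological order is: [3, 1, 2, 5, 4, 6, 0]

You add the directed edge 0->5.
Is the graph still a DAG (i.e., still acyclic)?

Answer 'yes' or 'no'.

Given toposort: [3, 1, 2, 5, 4, 6, 0]
Position of 0: index 6; position of 5: index 3
New edge 0->5: backward (u after v in old order)
Backward edge: old toposort is now invalid. Check if this creates a cycle.
Does 5 already reach 0? Reachable from 5: [0, 4, 5]. YES -> cycle!
Still a DAG? no

Answer: no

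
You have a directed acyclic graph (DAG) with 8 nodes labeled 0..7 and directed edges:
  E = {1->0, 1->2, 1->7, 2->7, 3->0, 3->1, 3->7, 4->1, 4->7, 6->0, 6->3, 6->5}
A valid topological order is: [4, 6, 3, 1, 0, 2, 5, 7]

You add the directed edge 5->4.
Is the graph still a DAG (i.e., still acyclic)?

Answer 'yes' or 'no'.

Answer: yes

Derivation:
Given toposort: [4, 6, 3, 1, 0, 2, 5, 7]
Position of 5: index 6; position of 4: index 0
New edge 5->4: backward (u after v in old order)
Backward edge: old toposort is now invalid. Check if this creates a cycle.
Does 4 already reach 5? Reachable from 4: [0, 1, 2, 4, 7]. NO -> still a DAG (reorder needed).
Still a DAG? yes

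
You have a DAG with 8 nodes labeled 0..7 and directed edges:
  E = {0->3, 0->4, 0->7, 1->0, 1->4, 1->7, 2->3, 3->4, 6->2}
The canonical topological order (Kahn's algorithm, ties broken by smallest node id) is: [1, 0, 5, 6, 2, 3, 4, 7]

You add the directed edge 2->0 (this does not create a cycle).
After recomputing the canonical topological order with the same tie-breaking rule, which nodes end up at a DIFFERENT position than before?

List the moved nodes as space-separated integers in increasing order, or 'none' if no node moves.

Old toposort: [1, 0, 5, 6, 2, 3, 4, 7]
Added edge 2->0
Recompute Kahn (smallest-id tiebreak):
  initial in-degrees: [2, 0, 1, 2, 3, 0, 0, 2]
  ready (indeg=0): [1, 5, 6]
  pop 1: indeg[0]->1; indeg[4]->2; indeg[7]->1 | ready=[5, 6] | order so far=[1]
  pop 5: no out-edges | ready=[6] | order so far=[1, 5]
  pop 6: indeg[2]->0 | ready=[2] | order so far=[1, 5, 6]
  pop 2: indeg[0]->0; indeg[3]->1 | ready=[0] | order so far=[1, 5, 6, 2]
  pop 0: indeg[3]->0; indeg[4]->1; indeg[7]->0 | ready=[3, 7] | order so far=[1, 5, 6, 2, 0]
  pop 3: indeg[4]->0 | ready=[4, 7] | order so far=[1, 5, 6, 2, 0, 3]
  pop 4: no out-edges | ready=[7] | order so far=[1, 5, 6, 2, 0, 3, 4]
  pop 7: no out-edges | ready=[] | order so far=[1, 5, 6, 2, 0, 3, 4, 7]
New canonical toposort: [1, 5, 6, 2, 0, 3, 4, 7]
Compare positions:
  Node 0: index 1 -> 4 (moved)
  Node 1: index 0 -> 0 (same)
  Node 2: index 4 -> 3 (moved)
  Node 3: index 5 -> 5 (same)
  Node 4: index 6 -> 6 (same)
  Node 5: index 2 -> 1 (moved)
  Node 6: index 3 -> 2 (moved)
  Node 7: index 7 -> 7 (same)
Nodes that changed position: 0 2 5 6

Answer: 0 2 5 6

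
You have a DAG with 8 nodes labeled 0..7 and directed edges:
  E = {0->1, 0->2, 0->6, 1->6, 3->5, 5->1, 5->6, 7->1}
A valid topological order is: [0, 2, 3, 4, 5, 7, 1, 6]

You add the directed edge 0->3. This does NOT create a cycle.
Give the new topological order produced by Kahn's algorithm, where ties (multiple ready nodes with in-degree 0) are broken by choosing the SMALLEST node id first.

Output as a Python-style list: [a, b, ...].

Answer: [0, 2, 3, 4, 5, 7, 1, 6]

Derivation:
Old toposort: [0, 2, 3, 4, 5, 7, 1, 6]
Added edge: 0->3
Position of 0 (0) < position of 3 (2). Old order still valid.
Run Kahn's algorithm (break ties by smallest node id):
  initial in-degrees: [0, 3, 1, 1, 0, 1, 3, 0]
  ready (indeg=0): [0, 4, 7]
  pop 0: indeg[1]->2; indeg[2]->0; indeg[3]->0; indeg[6]->2 | ready=[2, 3, 4, 7] | order so far=[0]
  pop 2: no out-edges | ready=[3, 4, 7] | order so far=[0, 2]
  pop 3: indeg[5]->0 | ready=[4, 5, 7] | order so far=[0, 2, 3]
  pop 4: no out-edges | ready=[5, 7] | order so far=[0, 2, 3, 4]
  pop 5: indeg[1]->1; indeg[6]->1 | ready=[7] | order so far=[0, 2, 3, 4, 5]
  pop 7: indeg[1]->0 | ready=[1] | order so far=[0, 2, 3, 4, 5, 7]
  pop 1: indeg[6]->0 | ready=[6] | order so far=[0, 2, 3, 4, 5, 7, 1]
  pop 6: no out-edges | ready=[] | order so far=[0, 2, 3, 4, 5, 7, 1, 6]
  Result: [0, 2, 3, 4, 5, 7, 1, 6]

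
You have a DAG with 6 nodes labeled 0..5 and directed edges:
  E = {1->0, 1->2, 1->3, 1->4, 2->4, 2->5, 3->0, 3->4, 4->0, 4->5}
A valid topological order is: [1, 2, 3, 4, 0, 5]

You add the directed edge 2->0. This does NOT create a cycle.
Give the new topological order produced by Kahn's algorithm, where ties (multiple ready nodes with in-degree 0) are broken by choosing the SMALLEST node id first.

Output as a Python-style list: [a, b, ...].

Old toposort: [1, 2, 3, 4, 0, 5]
Added edge: 2->0
Position of 2 (1) < position of 0 (4). Old order still valid.
Run Kahn's algorithm (break ties by smallest node id):
  initial in-degrees: [4, 0, 1, 1, 3, 2]
  ready (indeg=0): [1]
  pop 1: indeg[0]->3; indeg[2]->0; indeg[3]->0; indeg[4]->2 | ready=[2, 3] | order so far=[1]
  pop 2: indeg[0]->2; indeg[4]->1; indeg[5]->1 | ready=[3] | order so far=[1, 2]
  pop 3: indeg[0]->1; indeg[4]->0 | ready=[4] | order so far=[1, 2, 3]
  pop 4: indeg[0]->0; indeg[5]->0 | ready=[0, 5] | order so far=[1, 2, 3, 4]
  pop 0: no out-edges | ready=[5] | order so far=[1, 2, 3, 4, 0]
  pop 5: no out-edges | ready=[] | order so far=[1, 2, 3, 4, 0, 5]
  Result: [1, 2, 3, 4, 0, 5]

Answer: [1, 2, 3, 4, 0, 5]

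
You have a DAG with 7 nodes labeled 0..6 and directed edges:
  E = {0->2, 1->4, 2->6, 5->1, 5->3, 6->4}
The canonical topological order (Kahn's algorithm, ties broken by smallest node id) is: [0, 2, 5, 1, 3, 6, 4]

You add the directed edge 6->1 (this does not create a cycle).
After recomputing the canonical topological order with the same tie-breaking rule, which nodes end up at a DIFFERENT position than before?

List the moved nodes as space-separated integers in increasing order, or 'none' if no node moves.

Answer: 1 3 6

Derivation:
Old toposort: [0, 2, 5, 1, 3, 6, 4]
Added edge 6->1
Recompute Kahn (smallest-id tiebreak):
  initial in-degrees: [0, 2, 1, 1, 2, 0, 1]
  ready (indeg=0): [0, 5]
  pop 0: indeg[2]->0 | ready=[2, 5] | order so far=[0]
  pop 2: indeg[6]->0 | ready=[5, 6] | order so far=[0, 2]
  pop 5: indeg[1]->1; indeg[3]->0 | ready=[3, 6] | order so far=[0, 2, 5]
  pop 3: no out-edges | ready=[6] | order so far=[0, 2, 5, 3]
  pop 6: indeg[1]->0; indeg[4]->1 | ready=[1] | order so far=[0, 2, 5, 3, 6]
  pop 1: indeg[4]->0 | ready=[4] | order so far=[0, 2, 5, 3, 6, 1]
  pop 4: no out-edges | ready=[] | order so far=[0, 2, 5, 3, 6, 1, 4]
New canonical toposort: [0, 2, 5, 3, 6, 1, 4]
Compare positions:
  Node 0: index 0 -> 0 (same)
  Node 1: index 3 -> 5 (moved)
  Node 2: index 1 -> 1 (same)
  Node 3: index 4 -> 3 (moved)
  Node 4: index 6 -> 6 (same)
  Node 5: index 2 -> 2 (same)
  Node 6: index 5 -> 4 (moved)
Nodes that changed position: 1 3 6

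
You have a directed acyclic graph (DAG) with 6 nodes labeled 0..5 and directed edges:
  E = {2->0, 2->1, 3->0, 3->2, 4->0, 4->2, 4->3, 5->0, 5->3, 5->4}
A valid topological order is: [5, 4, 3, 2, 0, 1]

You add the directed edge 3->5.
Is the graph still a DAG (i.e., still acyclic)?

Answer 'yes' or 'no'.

Answer: no

Derivation:
Given toposort: [5, 4, 3, 2, 0, 1]
Position of 3: index 2; position of 5: index 0
New edge 3->5: backward (u after v in old order)
Backward edge: old toposort is now invalid. Check if this creates a cycle.
Does 5 already reach 3? Reachable from 5: [0, 1, 2, 3, 4, 5]. YES -> cycle!
Still a DAG? no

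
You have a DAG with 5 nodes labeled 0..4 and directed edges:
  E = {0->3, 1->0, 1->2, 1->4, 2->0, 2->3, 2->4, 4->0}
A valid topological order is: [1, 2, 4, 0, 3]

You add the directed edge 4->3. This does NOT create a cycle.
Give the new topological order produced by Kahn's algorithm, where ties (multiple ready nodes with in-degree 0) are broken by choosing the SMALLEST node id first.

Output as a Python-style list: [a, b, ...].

Old toposort: [1, 2, 4, 0, 3]
Added edge: 4->3
Position of 4 (2) < position of 3 (4). Old order still valid.
Run Kahn's algorithm (break ties by smallest node id):
  initial in-degrees: [3, 0, 1, 3, 2]
  ready (indeg=0): [1]
  pop 1: indeg[0]->2; indeg[2]->0; indeg[4]->1 | ready=[2] | order so far=[1]
  pop 2: indeg[0]->1; indeg[3]->2; indeg[4]->0 | ready=[4] | order so far=[1, 2]
  pop 4: indeg[0]->0; indeg[3]->1 | ready=[0] | order so far=[1, 2, 4]
  pop 0: indeg[3]->0 | ready=[3] | order so far=[1, 2, 4, 0]
  pop 3: no out-edges | ready=[] | order so far=[1, 2, 4, 0, 3]
  Result: [1, 2, 4, 0, 3]

Answer: [1, 2, 4, 0, 3]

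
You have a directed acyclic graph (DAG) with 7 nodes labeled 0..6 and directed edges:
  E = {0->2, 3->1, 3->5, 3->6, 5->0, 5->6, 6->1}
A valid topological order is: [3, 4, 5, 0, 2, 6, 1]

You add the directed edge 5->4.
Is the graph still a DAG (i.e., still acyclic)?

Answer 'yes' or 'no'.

Given toposort: [3, 4, 5, 0, 2, 6, 1]
Position of 5: index 2; position of 4: index 1
New edge 5->4: backward (u after v in old order)
Backward edge: old toposort is now invalid. Check if this creates a cycle.
Does 4 already reach 5? Reachable from 4: [4]. NO -> still a DAG (reorder needed).
Still a DAG? yes

Answer: yes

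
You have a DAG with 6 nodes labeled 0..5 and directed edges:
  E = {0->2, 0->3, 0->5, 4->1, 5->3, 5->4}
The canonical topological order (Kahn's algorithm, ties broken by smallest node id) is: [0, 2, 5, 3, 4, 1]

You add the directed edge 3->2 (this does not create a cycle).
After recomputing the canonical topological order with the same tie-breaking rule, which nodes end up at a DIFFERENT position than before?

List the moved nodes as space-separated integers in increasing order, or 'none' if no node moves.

Old toposort: [0, 2, 5, 3, 4, 1]
Added edge 3->2
Recompute Kahn (smallest-id tiebreak):
  initial in-degrees: [0, 1, 2, 2, 1, 1]
  ready (indeg=0): [0]
  pop 0: indeg[2]->1; indeg[3]->1; indeg[5]->0 | ready=[5] | order so far=[0]
  pop 5: indeg[3]->0; indeg[4]->0 | ready=[3, 4] | order so far=[0, 5]
  pop 3: indeg[2]->0 | ready=[2, 4] | order so far=[0, 5, 3]
  pop 2: no out-edges | ready=[4] | order so far=[0, 5, 3, 2]
  pop 4: indeg[1]->0 | ready=[1] | order so far=[0, 5, 3, 2, 4]
  pop 1: no out-edges | ready=[] | order so far=[0, 5, 3, 2, 4, 1]
New canonical toposort: [0, 5, 3, 2, 4, 1]
Compare positions:
  Node 0: index 0 -> 0 (same)
  Node 1: index 5 -> 5 (same)
  Node 2: index 1 -> 3 (moved)
  Node 3: index 3 -> 2 (moved)
  Node 4: index 4 -> 4 (same)
  Node 5: index 2 -> 1 (moved)
Nodes that changed position: 2 3 5

Answer: 2 3 5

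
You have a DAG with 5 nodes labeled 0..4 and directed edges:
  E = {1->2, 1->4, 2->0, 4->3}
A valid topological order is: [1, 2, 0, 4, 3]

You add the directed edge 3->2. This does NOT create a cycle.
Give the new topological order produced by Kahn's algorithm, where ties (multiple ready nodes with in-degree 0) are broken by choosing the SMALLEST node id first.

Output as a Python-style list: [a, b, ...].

Answer: [1, 4, 3, 2, 0]

Derivation:
Old toposort: [1, 2, 0, 4, 3]
Added edge: 3->2
Position of 3 (4) > position of 2 (1). Must reorder: 3 must now come before 2.
Run Kahn's algorithm (break ties by smallest node id):
  initial in-degrees: [1, 0, 2, 1, 1]
  ready (indeg=0): [1]
  pop 1: indeg[2]->1; indeg[4]->0 | ready=[4] | order so far=[1]
  pop 4: indeg[3]->0 | ready=[3] | order so far=[1, 4]
  pop 3: indeg[2]->0 | ready=[2] | order so far=[1, 4, 3]
  pop 2: indeg[0]->0 | ready=[0] | order so far=[1, 4, 3, 2]
  pop 0: no out-edges | ready=[] | order so far=[1, 4, 3, 2, 0]
  Result: [1, 4, 3, 2, 0]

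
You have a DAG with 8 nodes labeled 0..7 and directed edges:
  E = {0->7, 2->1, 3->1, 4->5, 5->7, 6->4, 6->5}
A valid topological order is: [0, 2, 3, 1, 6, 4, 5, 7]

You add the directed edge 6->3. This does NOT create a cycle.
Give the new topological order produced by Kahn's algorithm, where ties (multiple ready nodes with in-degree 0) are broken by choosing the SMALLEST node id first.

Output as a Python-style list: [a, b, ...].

Answer: [0, 2, 6, 3, 1, 4, 5, 7]

Derivation:
Old toposort: [0, 2, 3, 1, 6, 4, 5, 7]
Added edge: 6->3
Position of 6 (4) > position of 3 (2). Must reorder: 6 must now come before 3.
Run Kahn's algorithm (break ties by smallest node id):
  initial in-degrees: [0, 2, 0, 1, 1, 2, 0, 2]
  ready (indeg=0): [0, 2, 6]
  pop 0: indeg[7]->1 | ready=[2, 6] | order so far=[0]
  pop 2: indeg[1]->1 | ready=[6] | order so far=[0, 2]
  pop 6: indeg[3]->0; indeg[4]->0; indeg[5]->1 | ready=[3, 4] | order so far=[0, 2, 6]
  pop 3: indeg[1]->0 | ready=[1, 4] | order so far=[0, 2, 6, 3]
  pop 1: no out-edges | ready=[4] | order so far=[0, 2, 6, 3, 1]
  pop 4: indeg[5]->0 | ready=[5] | order so far=[0, 2, 6, 3, 1, 4]
  pop 5: indeg[7]->0 | ready=[7] | order so far=[0, 2, 6, 3, 1, 4, 5]
  pop 7: no out-edges | ready=[] | order so far=[0, 2, 6, 3, 1, 4, 5, 7]
  Result: [0, 2, 6, 3, 1, 4, 5, 7]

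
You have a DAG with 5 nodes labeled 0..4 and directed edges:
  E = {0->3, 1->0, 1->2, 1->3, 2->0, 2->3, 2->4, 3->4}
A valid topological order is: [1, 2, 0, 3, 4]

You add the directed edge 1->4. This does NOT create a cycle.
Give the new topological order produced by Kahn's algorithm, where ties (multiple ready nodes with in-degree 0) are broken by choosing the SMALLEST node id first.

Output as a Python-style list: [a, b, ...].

Old toposort: [1, 2, 0, 3, 4]
Added edge: 1->4
Position of 1 (0) < position of 4 (4). Old order still valid.
Run Kahn's algorithm (break ties by smallest node id):
  initial in-degrees: [2, 0, 1, 3, 3]
  ready (indeg=0): [1]
  pop 1: indeg[0]->1; indeg[2]->0; indeg[3]->2; indeg[4]->2 | ready=[2] | order so far=[1]
  pop 2: indeg[0]->0; indeg[3]->1; indeg[4]->1 | ready=[0] | order so far=[1, 2]
  pop 0: indeg[3]->0 | ready=[3] | order so far=[1, 2, 0]
  pop 3: indeg[4]->0 | ready=[4] | order so far=[1, 2, 0, 3]
  pop 4: no out-edges | ready=[] | order so far=[1, 2, 0, 3, 4]
  Result: [1, 2, 0, 3, 4]

Answer: [1, 2, 0, 3, 4]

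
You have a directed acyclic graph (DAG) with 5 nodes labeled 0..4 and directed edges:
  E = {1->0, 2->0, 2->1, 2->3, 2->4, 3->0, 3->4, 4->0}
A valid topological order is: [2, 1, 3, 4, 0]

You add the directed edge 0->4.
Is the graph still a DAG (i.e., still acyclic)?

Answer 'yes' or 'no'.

Answer: no

Derivation:
Given toposort: [2, 1, 3, 4, 0]
Position of 0: index 4; position of 4: index 3
New edge 0->4: backward (u after v in old order)
Backward edge: old toposort is now invalid. Check if this creates a cycle.
Does 4 already reach 0? Reachable from 4: [0, 4]. YES -> cycle!
Still a DAG? no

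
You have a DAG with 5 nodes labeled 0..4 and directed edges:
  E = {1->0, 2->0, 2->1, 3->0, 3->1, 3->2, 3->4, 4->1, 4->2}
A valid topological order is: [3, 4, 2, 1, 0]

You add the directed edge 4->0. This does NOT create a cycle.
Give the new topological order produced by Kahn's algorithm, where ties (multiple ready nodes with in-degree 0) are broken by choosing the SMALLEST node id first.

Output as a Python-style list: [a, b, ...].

Answer: [3, 4, 2, 1, 0]

Derivation:
Old toposort: [3, 4, 2, 1, 0]
Added edge: 4->0
Position of 4 (1) < position of 0 (4). Old order still valid.
Run Kahn's algorithm (break ties by smallest node id):
  initial in-degrees: [4, 3, 2, 0, 1]
  ready (indeg=0): [3]
  pop 3: indeg[0]->3; indeg[1]->2; indeg[2]->1; indeg[4]->0 | ready=[4] | order so far=[3]
  pop 4: indeg[0]->2; indeg[1]->1; indeg[2]->0 | ready=[2] | order so far=[3, 4]
  pop 2: indeg[0]->1; indeg[1]->0 | ready=[1] | order so far=[3, 4, 2]
  pop 1: indeg[0]->0 | ready=[0] | order so far=[3, 4, 2, 1]
  pop 0: no out-edges | ready=[] | order so far=[3, 4, 2, 1, 0]
  Result: [3, 4, 2, 1, 0]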